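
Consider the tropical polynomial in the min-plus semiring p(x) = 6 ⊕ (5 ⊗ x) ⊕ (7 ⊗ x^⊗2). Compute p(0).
p(0) = 5

A tropical monomial a ⊗ x^⊗i evaluates to a + i · x. Evaluating each term at x = 0:
  Term 0 contributes 6 + 0 · 0 = 6
  Term 1 contributes 5 + 1 · 0 = 5
  Term 2 contributes 7 + 2 · 0 = 7
p(0) = ⊕ of these = min[6, 5, 7] = 5.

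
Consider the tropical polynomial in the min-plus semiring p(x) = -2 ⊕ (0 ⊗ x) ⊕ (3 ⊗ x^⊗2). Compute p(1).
p(1) = -2

A tropical monomial a ⊗ x^⊗i evaluates to a + i · x. Evaluating each term at x = 1:
  Term 0 contributes -2 + 0 · 1 = -2
  Term 1 contributes 0 + 1 · 1 = 1
  Term 2 contributes 3 + 2 · 1 = 5
p(1) = ⊕ of these = min[-2, 1, 5] = -2.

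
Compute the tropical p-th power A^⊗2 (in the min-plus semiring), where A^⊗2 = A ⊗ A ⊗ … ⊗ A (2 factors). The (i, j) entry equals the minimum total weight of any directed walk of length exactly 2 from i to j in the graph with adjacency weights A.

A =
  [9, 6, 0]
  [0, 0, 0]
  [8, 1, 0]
A^⊗2 =
  [6, 1, 0]
  [0, 0, 0]
  [1, 1, 0]

Each entry (A^⊗2)_ij equals the minimum over all length-2 walks i = v_0 → v_1 → … → v_2 = j of Σ_t A[v_t][v_{t+1}]. For example, for (i, j) = (0, 2) we minimise over 3 possible intermediate vertex sequences; the minimum is 0, attained along the walk 0 → 2 → 2.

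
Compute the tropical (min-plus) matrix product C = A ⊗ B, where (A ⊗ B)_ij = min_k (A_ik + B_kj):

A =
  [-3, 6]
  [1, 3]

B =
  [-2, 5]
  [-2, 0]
A ⊗ B =
  [-5, 2]
  [-1, 3]

Apply the min-plus product entry-by-entry:
  C[0][0] = min over k of (A[0][0] + B[0][0] = -3 + -2 = -5, A[0][1] + B[1][0] = 6 + -2 = 4) = -5 (attained at k = 0)
  C[0][1] = min over k of (A[0][0] + B[0][1] = -3 + 5 = 2, A[0][1] + B[1][1] = 6 + 0 = 6) = 2 (attained at k = 0)
  C[1][0] = min over k of (A[1][0] + B[0][0] = 1 + -2 = -1, A[1][1] + B[1][0] = 3 + -2 = 1) = -1 (attained at k = 0)
  C[1][1] = min over k of (A[1][0] + B[0][1] = 1 + 5 = 6, A[1][1] + B[1][1] = 3 + 0 = 3) = 3 (attained at k = 1)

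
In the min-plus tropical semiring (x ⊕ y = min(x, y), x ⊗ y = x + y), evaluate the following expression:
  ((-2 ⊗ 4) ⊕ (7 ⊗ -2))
((-2 ⊗ 4) ⊕ (7 ⊗ -2)) = 2

Expand innermost to outermost. Recall ⊕ takes the minimum of its arguments and ⊗ takes their sum. Working out the expression ((-2 ⊗ 4) ⊕ (7 ⊗ -2)) gives 2.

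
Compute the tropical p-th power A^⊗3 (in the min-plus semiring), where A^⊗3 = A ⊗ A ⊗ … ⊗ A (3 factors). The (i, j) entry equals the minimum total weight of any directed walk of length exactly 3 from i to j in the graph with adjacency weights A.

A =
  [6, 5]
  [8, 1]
A^⊗3 =
  [14, 7]
  [10, 3]

Each entry (A^⊗3)_ij equals the minimum over all length-3 walks i = v_0 → v_1 → … → v_3 = j of Σ_t A[v_t][v_{t+1}]. For example, for (i, j) = (0, 1) we minimise over 4 possible intermediate vertex sequences; the minimum is 7, attained along the walk 0 → 1 → 1 → 1.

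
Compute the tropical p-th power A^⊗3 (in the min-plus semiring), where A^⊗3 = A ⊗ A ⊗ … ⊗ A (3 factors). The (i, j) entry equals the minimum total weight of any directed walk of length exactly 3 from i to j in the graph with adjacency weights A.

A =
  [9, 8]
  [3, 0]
A^⊗3 =
  [11, 8]
  [3, 0]

Each entry (A^⊗3)_ij equals the minimum over all length-3 walks i = v_0 → v_1 → … → v_3 = j of Σ_t A[v_t][v_{t+1}]. For example, for (i, j) = (0, 1) we minimise over 4 possible intermediate vertex sequences; the minimum is 8, attained along the walk 0 → 1 → 1 → 1.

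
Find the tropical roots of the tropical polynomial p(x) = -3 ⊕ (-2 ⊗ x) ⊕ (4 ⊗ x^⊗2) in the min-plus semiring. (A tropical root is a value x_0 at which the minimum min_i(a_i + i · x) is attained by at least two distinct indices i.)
Roots: {-6, -1}

Each tropical root is a break point of the lower envelope of the lines y = a_i + i · x (there are 3 lines, with slopes 0, 1, ..., 2). Only the lines that attain the minimum somewhere contribute to roots; other lines are dominated. Here the surviving (envelope) indices are i = 2, i = 1, i = 0.
Intersections between consecutive envelope lines give the roots: for adjacent envelope indices i < j the intersection is x = (a_i − a_j) / (j − i). Reading off the sorted break points: {-6, -1}.
Verification: at each break x_0, at least two indices attain the minimum of min_i(a_i + i · x_0).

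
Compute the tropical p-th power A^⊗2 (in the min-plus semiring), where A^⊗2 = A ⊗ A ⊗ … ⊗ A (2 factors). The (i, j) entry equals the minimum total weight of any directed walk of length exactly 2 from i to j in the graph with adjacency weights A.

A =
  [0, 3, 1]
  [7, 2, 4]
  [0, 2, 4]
A^⊗2 =
  [0, 3, 1]
  [4, 4, 6]
  [0, 3, 1]

Each entry (A^⊗2)_ij equals the minimum over all length-2 walks i = v_0 → v_1 → … → v_2 = j of Σ_t A[v_t][v_{t+1}]. For example, for (i, j) = (0, 2) we minimise over 3 possible intermediate vertex sequences; the minimum is 1, attained along the walk 0 → 0 → 2.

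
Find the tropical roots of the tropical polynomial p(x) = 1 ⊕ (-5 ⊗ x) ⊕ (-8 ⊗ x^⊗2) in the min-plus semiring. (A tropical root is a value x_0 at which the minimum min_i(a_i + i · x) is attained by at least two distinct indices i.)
Roots: {3, 6}

Each tropical root is a break point of the lower envelope of the lines y = a_i + i · x (there are 3 lines, with slopes 0, 1, ..., 2). Only the lines that attain the minimum somewhere contribute to roots; other lines are dominated. Here the surviving (envelope) indices are i = 2, i = 1, i = 0.
Intersections between consecutive envelope lines give the roots: for adjacent envelope indices i < j the intersection is x = (a_i − a_j) / (j − i). Reading off the sorted break points: {3, 6}.
Verification: at each break x_0, at least two indices attain the minimum of min_i(a_i + i · x_0).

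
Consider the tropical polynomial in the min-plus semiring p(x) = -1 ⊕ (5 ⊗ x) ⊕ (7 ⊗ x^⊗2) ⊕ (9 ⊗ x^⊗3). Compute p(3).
p(3) = -1

A tropical monomial a ⊗ x^⊗i evaluates to a + i · x. Evaluating each term at x = 3:
  Term 0 contributes -1 + 0 · 3 = -1
  Term 1 contributes 5 + 1 · 3 = 8
  Term 2 contributes 7 + 2 · 3 = 13
  Term 3 contributes 9 + 3 · 3 = 18
p(3) = ⊕ of these = min[-1, 8, 13, 18] = -1.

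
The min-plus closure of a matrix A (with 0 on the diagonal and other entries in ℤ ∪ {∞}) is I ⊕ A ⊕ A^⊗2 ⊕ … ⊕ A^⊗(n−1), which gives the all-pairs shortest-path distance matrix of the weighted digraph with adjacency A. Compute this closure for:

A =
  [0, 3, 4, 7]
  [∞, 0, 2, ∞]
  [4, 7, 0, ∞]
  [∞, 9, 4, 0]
Closure =
  [0, 3, 4, 7]
  [6, 0, 2, 13]
  [4, 7, 0, 11]
  [8, 9, 4, 0]

This is the Floyd-Warshall all-pairs shortest-path computation. For each intermediate vertex k = 0, 1, …, 3, update dist[i][j] ← min(dist[i][j], dist[i][k] + dist[k][j]). The final matrix gives, for each (i, j), the minimum total weight of any directed path from i to j (possibly empty when i = j).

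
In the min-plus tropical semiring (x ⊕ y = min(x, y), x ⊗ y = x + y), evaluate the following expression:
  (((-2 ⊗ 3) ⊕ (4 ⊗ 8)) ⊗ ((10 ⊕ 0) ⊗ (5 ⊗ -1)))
(((-2 ⊗ 3) ⊕ (4 ⊗ 8)) ⊗ ((10 ⊕ 0) ⊗ (5 ⊗ -1))) = 5

Expand innermost to outermost. Recall ⊕ takes the minimum of its arguments and ⊗ takes their sum. Working out the expression (((-2 ⊗ 3) ⊕ (4 ⊗ 8)) ⊗ ((10 ⊕ 0) ⊗ (5 ⊗ -1))) gives 5.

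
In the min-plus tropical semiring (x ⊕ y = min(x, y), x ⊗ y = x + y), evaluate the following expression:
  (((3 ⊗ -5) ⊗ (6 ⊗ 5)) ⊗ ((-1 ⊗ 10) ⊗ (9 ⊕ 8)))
(((3 ⊗ -5) ⊗ (6 ⊗ 5)) ⊗ ((-1 ⊗ 10) ⊗ (9 ⊕ 8))) = 26

Expand innermost to outermost. Recall ⊕ takes the minimum of its arguments and ⊗ takes their sum. Working out the expression (((3 ⊗ -5) ⊗ (6 ⊗ 5)) ⊗ ((-1 ⊗ 10) ⊗ (9 ⊕ 8))) gives 26.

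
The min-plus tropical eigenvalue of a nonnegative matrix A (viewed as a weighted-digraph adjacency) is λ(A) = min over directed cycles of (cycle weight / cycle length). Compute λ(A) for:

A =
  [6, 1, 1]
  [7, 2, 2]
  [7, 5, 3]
λ(A) = 2

Enumerate directed cycles and compute their means (weight / length). Sample:
  cycle 0 → 0: weight = 6, length = 1, mean = 6/1 ≈ 6.000
  cycle 1 → 1: weight = 2, length = 1, mean = 2/1 ≈ 2.000
  cycle 2 → 2: weight = 3, length = 1, mean = 3/1 ≈ 3.000
  cycle 0 → 1 → 0: weight = 8, length = 2, mean = 8/2 ≈ 4.000
  cycle 0 → 2 → 0: weight = 8, length = 2, mean = 8/2 ≈ 4.000
  cycle 1 → 0 → 1: weight = 8, length = 2, mean = 8/2 ≈ 4.000
Minimum mean = 2.000, attained e.g. along the cycle 1 → 1 with weight 2 and length 1. So λ(A) = 2/1 = 2.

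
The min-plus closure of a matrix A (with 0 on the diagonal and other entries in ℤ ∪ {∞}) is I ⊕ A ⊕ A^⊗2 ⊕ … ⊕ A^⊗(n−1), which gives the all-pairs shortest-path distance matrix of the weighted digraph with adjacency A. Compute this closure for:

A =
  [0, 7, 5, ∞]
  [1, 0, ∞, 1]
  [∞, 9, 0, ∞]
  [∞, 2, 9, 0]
Closure =
  [0, 7, 5, 8]
  [1, 0, 6, 1]
  [10, 9, 0, 10]
  [3, 2, 8, 0]

This is the Floyd-Warshall all-pairs shortest-path computation. For each intermediate vertex k = 0, 1, …, 3, update dist[i][j] ← min(dist[i][j], dist[i][k] + dist[k][j]). The final matrix gives, for each (i, j), the minimum total weight of any directed path from i to j (possibly empty when i = j).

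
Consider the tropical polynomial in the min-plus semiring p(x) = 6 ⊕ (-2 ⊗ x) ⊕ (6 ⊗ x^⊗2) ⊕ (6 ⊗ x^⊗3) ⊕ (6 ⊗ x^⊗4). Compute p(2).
p(2) = 0

A tropical monomial a ⊗ x^⊗i evaluates to a + i · x. Evaluating each term at x = 2:
  Term 0 contributes 6 + 0 · 2 = 6
  Term 1 contributes -2 + 1 · 2 = 0
  Term 2 contributes 6 + 2 · 2 = 10
  Term 3 contributes 6 + 3 · 2 = 12
  Term 4 contributes 6 + 4 · 2 = 14
p(2) = ⊕ of these = min[6, 0, 10, 12, 14] = 0.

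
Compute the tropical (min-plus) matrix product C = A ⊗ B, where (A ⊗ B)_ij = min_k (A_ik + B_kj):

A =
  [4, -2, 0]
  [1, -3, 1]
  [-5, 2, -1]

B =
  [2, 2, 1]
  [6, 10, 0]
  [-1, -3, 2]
A ⊗ B =
  [-1, -3, -2]
  [0, -2, -3]
  [-3, -4, -4]

Apply the min-plus product entry-by-entry:
  C[0][0] = min over k of (A[0][0] + B[0][0] = 4 + 2 = 6, A[0][1] + B[1][0] = -2 + 6 = 4, A[0][2] + B[2][0] = 0 + -1 = -1) = -1 (attained at k = 2)
  C[0][1] = min over k of (A[0][0] + B[0][1] = 4 + 2 = 6, A[0][1] + B[1][1] = -2 + 10 = 8, A[0][2] + B[2][1] = 0 + -3 = -3) = -3 (attained at k = 2)
  C[0][2] = min over k of (A[0][0] + B[0][2] = 4 + 1 = 5, A[0][1] + B[1][2] = -2 + 0 = -2, A[0][2] + B[2][2] = 0 + 2 = 2) = -2 (attained at k = 1)
  C[1][0] = min over k of (A[1][0] + B[0][0] = 1 + 2 = 3, A[1][1] + B[1][0] = -3 + 6 = 3, A[1][2] + B[2][0] = 1 + -1 = 0) = 0 (attained at k = 2)
  C[1][1] = min over k of (A[1][0] + B[0][1] = 1 + 2 = 3, A[1][1] + B[1][1] = -3 + 10 = 7, A[1][2] + B[2][1] = 1 + -3 = -2) = -2 (attained at k = 2)
  C[1][2] = min over k of (A[1][0] + B[0][2] = 1 + 1 = 2, A[1][1] + B[1][2] = -3 + 0 = -3, A[1][2] + B[2][2] = 1 + 2 = 3) = -3 (attained at k = 1)
  C[2][0] = min over k of (A[2][0] + B[0][0] = -5 + 2 = -3, A[2][1] + B[1][0] = 2 + 6 = 8, A[2][2] + B[2][0] = -1 + -1 = -2) = -3 (attained at k = 0)
  C[2][1] = min over k of (A[2][0] + B[0][1] = -5 + 2 = -3, A[2][1] + B[1][1] = 2 + 10 = 12, A[2][2] + B[2][1] = -1 + -3 = -4) = -4 (attained at k = 2)
  C[2][2] = min over k of (A[2][0] + B[0][2] = -5 + 1 = -4, A[2][1] + B[1][2] = 2 + 0 = 2, A[2][2] + B[2][2] = -1 + 2 = 1) = -4 (attained at k = 0)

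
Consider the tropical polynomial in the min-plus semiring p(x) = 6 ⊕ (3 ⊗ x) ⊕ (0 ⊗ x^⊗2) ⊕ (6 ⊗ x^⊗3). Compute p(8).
p(8) = 6

A tropical monomial a ⊗ x^⊗i evaluates to a + i · x. Evaluating each term at x = 8:
  Term 0 contributes 6 + 0 · 8 = 6
  Term 1 contributes 3 + 1 · 8 = 11
  Term 2 contributes 0 + 2 · 8 = 16
  Term 3 contributes 6 + 3 · 8 = 30
p(8) = ⊕ of these = min[6, 11, 16, 30] = 6.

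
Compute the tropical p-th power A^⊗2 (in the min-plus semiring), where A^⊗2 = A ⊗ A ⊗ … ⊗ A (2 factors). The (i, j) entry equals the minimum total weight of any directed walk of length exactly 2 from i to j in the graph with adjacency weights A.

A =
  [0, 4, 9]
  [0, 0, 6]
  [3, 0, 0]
A^⊗2 =
  [0, 4, 9]
  [0, 0, 6]
  [0, 0, 0]

Each entry (A^⊗2)_ij equals the minimum over all length-2 walks i = v_0 → v_1 → … → v_2 = j of Σ_t A[v_t][v_{t+1}]. For example, for (i, j) = (0, 2) we minimise over 3 possible intermediate vertex sequences; the minimum is 9, attained along the walk 0 → 0 → 2.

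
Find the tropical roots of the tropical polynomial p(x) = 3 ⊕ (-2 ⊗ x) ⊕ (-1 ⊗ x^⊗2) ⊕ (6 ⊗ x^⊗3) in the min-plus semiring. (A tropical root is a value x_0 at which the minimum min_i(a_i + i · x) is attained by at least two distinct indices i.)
Roots: {-7, -1, 5}

Each tropical root is a break point of the lower envelope of the lines y = a_i + i · x (there are 4 lines, with slopes 0, 1, ..., 3). Only the lines that attain the minimum somewhere contribute to roots; other lines are dominated. Here the surviving (envelope) indices are i = 3, i = 2, i = 1, i = 0.
Intersections between consecutive envelope lines give the roots: for adjacent envelope indices i < j the intersection is x = (a_i − a_j) / (j − i). Reading off the sorted break points: {-7, -1, 5}.
Verification: at each break x_0, at least two indices attain the minimum of min_i(a_i + i · x_0).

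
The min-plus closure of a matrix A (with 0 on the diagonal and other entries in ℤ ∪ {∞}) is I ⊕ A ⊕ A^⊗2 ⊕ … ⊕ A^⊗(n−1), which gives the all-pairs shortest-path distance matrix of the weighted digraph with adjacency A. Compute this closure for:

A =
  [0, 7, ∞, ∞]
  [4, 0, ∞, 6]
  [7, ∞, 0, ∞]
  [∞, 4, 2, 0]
Closure =
  [0, 7, 15, 13]
  [4, 0, 8, 6]
  [7, 14, 0, 20]
  [8, 4, 2, 0]

This is the Floyd-Warshall all-pairs shortest-path computation. For each intermediate vertex k = 0, 1, …, 3, update dist[i][j] ← min(dist[i][j], dist[i][k] + dist[k][j]). The final matrix gives, for each (i, j), the minimum total weight of any directed path from i to j (possibly empty when i = j).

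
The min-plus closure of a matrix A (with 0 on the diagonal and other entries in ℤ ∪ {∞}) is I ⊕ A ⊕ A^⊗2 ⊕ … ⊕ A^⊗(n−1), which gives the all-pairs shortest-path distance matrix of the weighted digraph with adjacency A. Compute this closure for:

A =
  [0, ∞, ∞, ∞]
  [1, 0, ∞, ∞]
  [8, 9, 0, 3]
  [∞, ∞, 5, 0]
Closure =
  [0, ∞, ∞, ∞]
  [1, 0, ∞, ∞]
  [8, 9, 0, 3]
  [13, 14, 5, 0]

This is the Floyd-Warshall all-pairs shortest-path computation. For each intermediate vertex k = 0, 1, …, 3, update dist[i][j] ← min(dist[i][j], dist[i][k] + dist[k][j]). The final matrix gives, for each (i, j), the minimum total weight of any directed path from i to j (possibly empty when i = j).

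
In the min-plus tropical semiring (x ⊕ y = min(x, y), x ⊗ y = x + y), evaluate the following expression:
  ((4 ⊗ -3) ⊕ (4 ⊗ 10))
((4 ⊗ -3) ⊕ (4 ⊗ 10)) = 1

Expand innermost to outermost. Recall ⊕ takes the minimum of its arguments and ⊗ takes their sum. Working out the expression ((4 ⊗ -3) ⊕ (4 ⊗ 10)) gives 1.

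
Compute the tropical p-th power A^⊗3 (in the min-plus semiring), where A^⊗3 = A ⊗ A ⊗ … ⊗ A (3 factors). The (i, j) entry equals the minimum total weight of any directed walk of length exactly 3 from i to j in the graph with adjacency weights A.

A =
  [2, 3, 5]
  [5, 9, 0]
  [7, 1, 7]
A^⊗3 =
  [6, 4, 5]
  [6, 8, 1]
  [8, 2, 8]

Each entry (A^⊗3)_ij equals the minimum over all length-3 walks i = v_0 → v_1 → … → v_3 = j of Σ_t A[v_t][v_{t+1}]. For example, for (i, j) = (0, 2) we minimise over 9 possible intermediate vertex sequences; the minimum is 5, attained along the walk 0 → 0 → 1 → 2.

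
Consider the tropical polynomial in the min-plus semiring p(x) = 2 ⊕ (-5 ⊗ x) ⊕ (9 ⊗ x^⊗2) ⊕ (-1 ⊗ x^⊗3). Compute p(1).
p(1) = -4

A tropical monomial a ⊗ x^⊗i evaluates to a + i · x. Evaluating each term at x = 1:
  Term 0 contributes 2 + 0 · 1 = 2
  Term 1 contributes -5 + 1 · 1 = -4
  Term 2 contributes 9 + 2 · 1 = 11
  Term 3 contributes -1 + 3 · 1 = 2
p(1) = ⊕ of these = min[2, -4, 11, 2] = -4.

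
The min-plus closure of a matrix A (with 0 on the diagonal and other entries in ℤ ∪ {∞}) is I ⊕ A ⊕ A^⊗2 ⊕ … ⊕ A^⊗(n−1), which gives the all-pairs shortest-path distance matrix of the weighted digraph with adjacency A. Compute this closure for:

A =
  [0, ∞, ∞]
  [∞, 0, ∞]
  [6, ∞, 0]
Closure =
  [0, ∞, ∞]
  [∞, 0, ∞]
  [6, ∞, 0]

This is the Floyd-Warshall all-pairs shortest-path computation. For each intermediate vertex k = 0, 1, …, 2, update dist[i][j] ← min(dist[i][j], dist[i][k] + dist[k][j]). The final matrix gives, for each (i, j), the minimum total weight of any directed path from i to j (possibly empty when i = j).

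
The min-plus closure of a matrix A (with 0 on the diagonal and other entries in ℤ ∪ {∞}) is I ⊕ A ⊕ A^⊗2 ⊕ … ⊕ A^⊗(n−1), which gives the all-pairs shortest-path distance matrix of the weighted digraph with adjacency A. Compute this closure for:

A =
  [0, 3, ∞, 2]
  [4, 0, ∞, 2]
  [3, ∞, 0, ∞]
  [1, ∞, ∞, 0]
Closure =
  [0, 3, ∞, 2]
  [3, 0, ∞, 2]
  [3, 6, 0, 5]
  [1, 4, ∞, 0]

This is the Floyd-Warshall all-pairs shortest-path computation. For each intermediate vertex k = 0, 1, …, 3, update dist[i][j] ← min(dist[i][j], dist[i][k] + dist[k][j]). The final matrix gives, for each (i, j), the minimum total weight of any directed path from i to j (possibly empty when i = j).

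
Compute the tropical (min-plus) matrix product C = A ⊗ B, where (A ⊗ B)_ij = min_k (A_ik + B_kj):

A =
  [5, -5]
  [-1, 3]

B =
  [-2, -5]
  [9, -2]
A ⊗ B =
  [3, -7]
  [-3, -6]

Apply the min-plus product entry-by-entry:
  C[0][0] = min over k of (A[0][0] + B[0][0] = 5 + -2 = 3, A[0][1] + B[1][0] = -5 + 9 = 4) = 3 (attained at k = 0)
  C[0][1] = min over k of (A[0][0] + B[0][1] = 5 + -5 = 0, A[0][1] + B[1][1] = -5 + -2 = -7) = -7 (attained at k = 1)
  C[1][0] = min over k of (A[1][0] + B[0][0] = -1 + -2 = -3, A[1][1] + B[1][0] = 3 + 9 = 12) = -3 (attained at k = 0)
  C[1][1] = min over k of (A[1][0] + B[0][1] = -1 + -5 = -6, A[1][1] + B[1][1] = 3 + -2 = 1) = -6 (attained at k = 0)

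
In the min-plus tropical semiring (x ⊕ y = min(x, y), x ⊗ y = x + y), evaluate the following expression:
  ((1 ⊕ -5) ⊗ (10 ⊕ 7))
((1 ⊕ -5) ⊗ (10 ⊕ 7)) = 2

Expand innermost to outermost. Recall ⊕ takes the minimum of its arguments and ⊗ takes their sum. Working out the expression ((1 ⊕ -5) ⊗ (10 ⊕ 7)) gives 2.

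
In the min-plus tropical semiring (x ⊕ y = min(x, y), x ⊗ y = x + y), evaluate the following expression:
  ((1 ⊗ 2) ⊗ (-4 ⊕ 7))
((1 ⊗ 2) ⊗ (-4 ⊕ 7)) = -1

Expand innermost to outermost. Recall ⊕ takes the minimum of its arguments and ⊗ takes their sum. Working out the expression ((1 ⊗ 2) ⊗ (-4 ⊕ 7)) gives -1.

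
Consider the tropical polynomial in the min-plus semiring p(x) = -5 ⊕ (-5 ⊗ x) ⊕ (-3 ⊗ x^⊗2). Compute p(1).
p(1) = -5

A tropical monomial a ⊗ x^⊗i evaluates to a + i · x. Evaluating each term at x = 1:
  Term 0 contributes -5 + 0 · 1 = -5
  Term 1 contributes -5 + 1 · 1 = -4
  Term 2 contributes -3 + 2 · 1 = -1
p(1) = ⊕ of these = min[-5, -4, -1] = -5.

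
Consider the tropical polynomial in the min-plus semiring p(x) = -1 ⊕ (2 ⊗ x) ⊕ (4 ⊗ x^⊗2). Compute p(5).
p(5) = -1

A tropical monomial a ⊗ x^⊗i evaluates to a + i · x. Evaluating each term at x = 5:
  Term 0 contributes -1 + 0 · 5 = -1
  Term 1 contributes 2 + 1 · 5 = 7
  Term 2 contributes 4 + 2 · 5 = 14
p(5) = ⊕ of these = min[-1, 7, 14] = -1.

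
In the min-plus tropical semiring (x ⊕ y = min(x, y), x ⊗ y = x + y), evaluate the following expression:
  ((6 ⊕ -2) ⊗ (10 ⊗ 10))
((6 ⊕ -2) ⊗ (10 ⊗ 10)) = 18

Expand innermost to outermost. Recall ⊕ takes the minimum of its arguments and ⊗ takes their sum. Working out the expression ((6 ⊕ -2) ⊗ (10 ⊗ 10)) gives 18.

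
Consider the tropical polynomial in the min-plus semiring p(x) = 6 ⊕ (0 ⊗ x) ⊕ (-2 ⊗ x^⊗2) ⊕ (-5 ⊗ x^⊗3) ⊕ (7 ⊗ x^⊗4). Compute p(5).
p(5) = 5

A tropical monomial a ⊗ x^⊗i evaluates to a + i · x. Evaluating each term at x = 5:
  Term 0 contributes 6 + 0 · 5 = 6
  Term 1 contributes 0 + 1 · 5 = 5
  Term 2 contributes -2 + 2 · 5 = 8
  Term 3 contributes -5 + 3 · 5 = 10
  Term 4 contributes 7 + 4 · 5 = 27
p(5) = ⊕ of these = min[6, 5, 8, 10, 27] = 5.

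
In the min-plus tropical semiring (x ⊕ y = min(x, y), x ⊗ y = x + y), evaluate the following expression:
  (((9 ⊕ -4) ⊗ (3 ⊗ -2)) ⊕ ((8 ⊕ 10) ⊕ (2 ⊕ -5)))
(((9 ⊕ -4) ⊗ (3 ⊗ -2)) ⊕ ((8 ⊕ 10) ⊕ (2 ⊕ -5))) = -5

Expand innermost to outermost. Recall ⊕ takes the minimum of its arguments and ⊗ takes their sum. Working out the expression (((9 ⊕ -4) ⊗ (3 ⊗ -2)) ⊕ ((8 ⊕ 10) ⊕ (2 ⊕ -5))) gives -5.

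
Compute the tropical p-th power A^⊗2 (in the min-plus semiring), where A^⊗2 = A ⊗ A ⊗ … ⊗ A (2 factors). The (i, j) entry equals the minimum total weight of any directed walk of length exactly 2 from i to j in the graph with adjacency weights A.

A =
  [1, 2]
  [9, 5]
A^⊗2 =
  [2, 3]
  [10, 10]

Each entry (A^⊗2)_ij equals the minimum over all length-2 walks i = v_0 → v_1 → … → v_2 = j of Σ_t A[v_t][v_{t+1}]. For example, for (i, j) = (0, 1) we minimise over 2 possible intermediate vertex sequences; the minimum is 3, attained along the walk 0 → 0 → 1.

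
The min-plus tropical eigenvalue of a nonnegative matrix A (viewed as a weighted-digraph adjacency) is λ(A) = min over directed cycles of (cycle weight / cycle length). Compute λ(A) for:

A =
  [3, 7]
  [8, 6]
λ(A) = 3

Enumerate directed cycles and compute their means (weight / length). Sample:
  cycle 0 → 0: weight = 3, length = 1, mean = 3/1 ≈ 3.000
  cycle 1 → 1: weight = 6, length = 1, mean = 6/1 ≈ 6.000
  cycle 0 → 1 → 0: weight = 15, length = 2, mean = 15/2 ≈ 7.500
  cycle 1 → 0 → 1: weight = 15, length = 2, mean = 15/2 ≈ 7.500
Minimum mean = 3.000, attained e.g. along the cycle 0 → 0 with weight 3 and length 1. So λ(A) = 3/1 = 3.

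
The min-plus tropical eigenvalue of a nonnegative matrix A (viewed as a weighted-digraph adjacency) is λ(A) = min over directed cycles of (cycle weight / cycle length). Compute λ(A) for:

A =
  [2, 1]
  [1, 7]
λ(A) = 1

Enumerate directed cycles and compute their means (weight / length). Sample:
  cycle 0 → 0: weight = 2, length = 1, mean = 2/1 ≈ 2.000
  cycle 1 → 1: weight = 7, length = 1, mean = 7/1 ≈ 7.000
  cycle 0 → 1 → 0: weight = 2, length = 2, mean = 2/2 ≈ 1.000
  cycle 1 → 0 → 1: weight = 2, length = 2, mean = 2/2 ≈ 1.000
Minimum mean = 1.000, attained e.g. along the cycle 0 → 1 → 0 with weight 2 and length 2. So λ(A) = 2/2 = 1.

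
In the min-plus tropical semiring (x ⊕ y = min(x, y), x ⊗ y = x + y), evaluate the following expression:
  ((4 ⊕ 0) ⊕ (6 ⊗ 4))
((4 ⊕ 0) ⊕ (6 ⊗ 4)) = 0

Expand innermost to outermost. Recall ⊕ takes the minimum of its arguments and ⊗ takes their sum. Working out the expression ((4 ⊕ 0) ⊕ (6 ⊗ 4)) gives 0.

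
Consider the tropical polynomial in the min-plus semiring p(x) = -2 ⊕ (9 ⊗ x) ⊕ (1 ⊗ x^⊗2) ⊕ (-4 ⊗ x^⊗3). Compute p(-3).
p(-3) = -13

A tropical monomial a ⊗ x^⊗i evaluates to a + i · x. Evaluating each term at x = -3:
  Term 0 contributes -2 + 0 · -3 = -2
  Term 1 contributes 9 + 1 · -3 = 6
  Term 2 contributes 1 + 2 · -3 = -5
  Term 3 contributes -4 + 3 · -3 = -13
p(-3) = ⊕ of these = min[-2, 6, -5, -13] = -13.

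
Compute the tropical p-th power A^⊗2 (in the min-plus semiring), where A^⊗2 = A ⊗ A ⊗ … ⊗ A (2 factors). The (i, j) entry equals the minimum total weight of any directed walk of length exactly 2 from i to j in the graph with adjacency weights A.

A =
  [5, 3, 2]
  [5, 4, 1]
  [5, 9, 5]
A^⊗2 =
  [7, 7, 4]
  [6, 8, 5]
  [10, 8, 7]

Each entry (A^⊗2)_ij equals the minimum over all length-2 walks i = v_0 → v_1 → … → v_2 = j of Σ_t A[v_t][v_{t+1}]. For example, for (i, j) = (0, 2) we minimise over 3 possible intermediate vertex sequences; the minimum is 4, attained along the walk 0 → 1 → 2.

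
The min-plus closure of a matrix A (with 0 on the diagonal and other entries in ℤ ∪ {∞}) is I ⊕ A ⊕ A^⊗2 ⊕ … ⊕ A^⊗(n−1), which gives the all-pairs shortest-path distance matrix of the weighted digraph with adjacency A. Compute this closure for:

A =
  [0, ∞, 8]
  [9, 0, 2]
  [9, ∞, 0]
Closure =
  [0, ∞, 8]
  [9, 0, 2]
  [9, ∞, 0]

This is the Floyd-Warshall all-pairs shortest-path computation. For each intermediate vertex k = 0, 1, …, 2, update dist[i][j] ← min(dist[i][j], dist[i][k] + dist[k][j]). The final matrix gives, for each (i, j), the minimum total weight of any directed path from i to j (possibly empty when i = j).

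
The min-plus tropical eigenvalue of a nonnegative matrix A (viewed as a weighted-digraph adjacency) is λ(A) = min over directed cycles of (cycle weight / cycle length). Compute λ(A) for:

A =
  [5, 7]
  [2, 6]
λ(A) = 9/2

Enumerate directed cycles and compute their means (weight / length). Sample:
  cycle 0 → 0: weight = 5, length = 1, mean = 5/1 ≈ 5.000
  cycle 1 → 1: weight = 6, length = 1, mean = 6/1 ≈ 6.000
  cycle 0 → 1 → 0: weight = 9, length = 2, mean = 9/2 ≈ 4.500
  cycle 1 → 0 → 1: weight = 9, length = 2, mean = 9/2 ≈ 4.500
Minimum mean = 4.500, attained e.g. along the cycle 0 → 1 → 0 with weight 9 and length 2. So λ(A) = 9/2 = 9/2.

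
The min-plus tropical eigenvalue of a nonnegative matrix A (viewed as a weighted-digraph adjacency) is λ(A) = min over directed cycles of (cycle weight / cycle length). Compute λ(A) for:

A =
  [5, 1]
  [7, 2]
λ(A) = 2

Enumerate directed cycles and compute their means (weight / length). Sample:
  cycle 0 → 0: weight = 5, length = 1, mean = 5/1 ≈ 5.000
  cycle 1 → 1: weight = 2, length = 1, mean = 2/1 ≈ 2.000
  cycle 0 → 1 → 0: weight = 8, length = 2, mean = 8/2 ≈ 4.000
  cycle 1 → 0 → 1: weight = 8, length = 2, mean = 8/2 ≈ 4.000
Minimum mean = 2.000, attained e.g. along the cycle 1 → 1 with weight 2 and length 1. So λ(A) = 2/1 = 2.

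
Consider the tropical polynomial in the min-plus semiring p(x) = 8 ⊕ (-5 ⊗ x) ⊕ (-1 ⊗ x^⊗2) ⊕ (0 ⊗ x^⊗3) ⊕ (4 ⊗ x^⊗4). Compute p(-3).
p(-3) = -9

A tropical monomial a ⊗ x^⊗i evaluates to a + i · x. Evaluating each term at x = -3:
  Term 0 contributes 8 + 0 · -3 = 8
  Term 1 contributes -5 + 1 · -3 = -8
  Term 2 contributes -1 + 2 · -3 = -7
  Term 3 contributes 0 + 3 · -3 = -9
  Term 4 contributes 4 + 4 · -3 = -8
p(-3) = ⊕ of these = min[8, -8, -7, -9, -8] = -9.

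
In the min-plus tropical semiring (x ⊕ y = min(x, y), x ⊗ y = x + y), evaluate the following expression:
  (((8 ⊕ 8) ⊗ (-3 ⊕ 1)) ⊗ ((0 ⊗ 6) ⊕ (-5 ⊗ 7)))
(((8 ⊕ 8) ⊗ (-3 ⊕ 1)) ⊗ ((0 ⊗ 6) ⊕ (-5 ⊗ 7))) = 7

Expand innermost to outermost. Recall ⊕ takes the minimum of its arguments and ⊗ takes their sum. Working out the expression (((8 ⊕ 8) ⊗ (-3 ⊕ 1)) ⊗ ((0 ⊗ 6) ⊕ (-5 ⊗ 7))) gives 7.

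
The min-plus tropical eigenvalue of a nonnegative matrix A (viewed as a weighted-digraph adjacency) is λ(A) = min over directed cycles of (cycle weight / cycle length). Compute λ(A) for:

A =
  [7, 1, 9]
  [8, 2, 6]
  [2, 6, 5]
λ(A) = 2

Enumerate directed cycles and compute their means (weight / length). Sample:
  cycle 0 → 0: weight = 7, length = 1, mean = 7/1 ≈ 7.000
  cycle 1 → 1: weight = 2, length = 1, mean = 2/1 ≈ 2.000
  cycle 2 → 2: weight = 5, length = 1, mean = 5/1 ≈ 5.000
  cycle 0 → 1 → 0: weight = 9, length = 2, mean = 9/2 ≈ 4.500
  cycle 0 → 2 → 0: weight = 11, length = 2, mean = 11/2 ≈ 5.500
  cycle 1 → 0 → 1: weight = 9, length = 2, mean = 9/2 ≈ 4.500
Minimum mean = 2.000, attained e.g. along the cycle 1 → 1 with weight 2 and length 1. So λ(A) = 2/1 = 2.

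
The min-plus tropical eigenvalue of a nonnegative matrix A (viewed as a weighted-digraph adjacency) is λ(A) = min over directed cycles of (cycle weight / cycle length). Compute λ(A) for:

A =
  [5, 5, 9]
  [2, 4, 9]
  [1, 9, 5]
λ(A) = 7/2

Enumerate directed cycles and compute their means (weight / length). Sample:
  cycle 0 → 0: weight = 5, length = 1, mean = 5/1 ≈ 5.000
  cycle 1 → 1: weight = 4, length = 1, mean = 4/1 ≈ 4.000
  cycle 2 → 2: weight = 5, length = 1, mean = 5/1 ≈ 5.000
  cycle 0 → 1 → 0: weight = 7, length = 2, mean = 7/2 ≈ 3.500
  cycle 0 → 2 → 0: weight = 10, length = 2, mean = 10/2 ≈ 5.000
  cycle 1 → 0 → 1: weight = 7, length = 2, mean = 7/2 ≈ 3.500
Minimum mean = 3.500, attained e.g. along the cycle 0 → 1 → 0 with weight 7 and length 2. So λ(A) = 7/2 = 7/2.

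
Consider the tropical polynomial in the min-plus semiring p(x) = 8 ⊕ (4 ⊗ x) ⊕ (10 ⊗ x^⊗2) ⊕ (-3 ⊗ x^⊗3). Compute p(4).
p(4) = 8

A tropical monomial a ⊗ x^⊗i evaluates to a + i · x. Evaluating each term at x = 4:
  Term 0 contributes 8 + 0 · 4 = 8
  Term 1 contributes 4 + 1 · 4 = 8
  Term 2 contributes 10 + 2 · 4 = 18
  Term 3 contributes -3 + 3 · 4 = 9
p(4) = ⊕ of these = min[8, 8, 18, 9] = 8.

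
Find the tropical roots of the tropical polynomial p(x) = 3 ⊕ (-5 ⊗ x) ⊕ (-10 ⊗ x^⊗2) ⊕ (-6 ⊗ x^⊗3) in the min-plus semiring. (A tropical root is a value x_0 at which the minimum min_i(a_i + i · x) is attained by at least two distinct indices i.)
Roots: {-4, 5, 8}

Each tropical root is a break point of the lower envelope of the lines y = a_i + i · x (there are 4 lines, with slopes 0, 1, ..., 3). Only the lines that attain the minimum somewhere contribute to roots; other lines are dominated. Here the surviving (envelope) indices are i = 3, i = 2, i = 1, i = 0.
Intersections between consecutive envelope lines give the roots: for adjacent envelope indices i < j the intersection is x = (a_i − a_j) / (j − i). Reading off the sorted break points: {-4, 5, 8}.
Verification: at each break x_0, at least two indices attain the minimum of min_i(a_i + i · x_0).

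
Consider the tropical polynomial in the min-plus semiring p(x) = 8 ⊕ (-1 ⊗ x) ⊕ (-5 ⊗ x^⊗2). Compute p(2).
p(2) = -1

A tropical monomial a ⊗ x^⊗i evaluates to a + i · x. Evaluating each term at x = 2:
  Term 0 contributes 8 + 0 · 2 = 8
  Term 1 contributes -1 + 1 · 2 = 1
  Term 2 contributes -5 + 2 · 2 = -1
p(2) = ⊕ of these = min[8, 1, -1] = -1.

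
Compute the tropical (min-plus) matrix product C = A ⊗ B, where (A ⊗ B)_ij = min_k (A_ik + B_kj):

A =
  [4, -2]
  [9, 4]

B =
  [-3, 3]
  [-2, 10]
A ⊗ B =
  [-4, 7]
  [2, 12]

Apply the min-plus product entry-by-entry:
  C[0][0] = min over k of (A[0][0] + B[0][0] = 4 + -3 = 1, A[0][1] + B[1][0] = -2 + -2 = -4) = -4 (attained at k = 1)
  C[0][1] = min over k of (A[0][0] + B[0][1] = 4 + 3 = 7, A[0][1] + B[1][1] = -2 + 10 = 8) = 7 (attained at k = 0)
  C[1][0] = min over k of (A[1][0] + B[0][0] = 9 + -3 = 6, A[1][1] + B[1][0] = 4 + -2 = 2) = 2 (attained at k = 1)
  C[1][1] = min over k of (A[1][0] + B[0][1] = 9 + 3 = 12, A[1][1] + B[1][1] = 4 + 10 = 14) = 12 (attained at k = 0)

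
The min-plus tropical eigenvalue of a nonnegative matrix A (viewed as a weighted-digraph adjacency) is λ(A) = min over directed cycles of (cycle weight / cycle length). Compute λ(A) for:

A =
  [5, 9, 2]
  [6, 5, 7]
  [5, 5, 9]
λ(A) = 7/2

Enumerate directed cycles and compute their means (weight / length). Sample:
  cycle 0 → 0: weight = 5, length = 1, mean = 5/1 ≈ 5.000
  cycle 1 → 1: weight = 5, length = 1, mean = 5/1 ≈ 5.000
  cycle 2 → 2: weight = 9, length = 1, mean = 9/1 ≈ 9.000
  cycle 0 → 1 → 0: weight = 15, length = 2, mean = 15/2 ≈ 7.500
  cycle 0 → 2 → 0: weight = 7, length = 2, mean = 7/2 ≈ 3.500
  cycle 1 → 0 → 1: weight = 15, length = 2, mean = 15/2 ≈ 7.500
Minimum mean = 3.500, attained e.g. along the cycle 0 → 2 → 0 with weight 7 and length 2. So λ(A) = 7/2 = 7/2.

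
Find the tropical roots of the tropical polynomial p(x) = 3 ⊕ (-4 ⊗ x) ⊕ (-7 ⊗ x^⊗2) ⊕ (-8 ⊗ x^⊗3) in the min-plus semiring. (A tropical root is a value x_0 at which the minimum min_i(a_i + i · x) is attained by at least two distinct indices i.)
Roots: {1, 3, 7}

Each tropical root is a break point of the lower envelope of the lines y = a_i + i · x (there are 4 lines, with slopes 0, 1, ..., 3). Only the lines that attain the minimum somewhere contribute to roots; other lines are dominated. Here the surviving (envelope) indices are i = 3, i = 2, i = 1, i = 0.
Intersections between consecutive envelope lines give the roots: for adjacent envelope indices i < j the intersection is x = (a_i − a_j) / (j − i). Reading off the sorted break points: {1, 3, 7}.
Verification: at each break x_0, at least two indices attain the minimum of min_i(a_i + i · x_0).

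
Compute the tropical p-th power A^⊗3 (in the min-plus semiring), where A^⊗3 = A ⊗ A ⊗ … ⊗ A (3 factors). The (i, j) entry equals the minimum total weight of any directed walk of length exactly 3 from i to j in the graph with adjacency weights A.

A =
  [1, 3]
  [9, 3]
A^⊗3 =
  [3, 5]
  [11, 9]

Each entry (A^⊗3)_ij equals the minimum over all length-3 walks i = v_0 → v_1 → … → v_3 = j of Σ_t A[v_t][v_{t+1}]. For example, for (i, j) = (0, 1) we minimise over 4 possible intermediate vertex sequences; the minimum is 5, attained along the walk 0 → 0 → 0 → 1.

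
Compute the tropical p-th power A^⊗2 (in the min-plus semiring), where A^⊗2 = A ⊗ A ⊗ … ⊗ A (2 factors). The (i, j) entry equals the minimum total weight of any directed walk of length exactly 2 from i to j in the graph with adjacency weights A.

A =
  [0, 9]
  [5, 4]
A^⊗2 =
  [0, 9]
  [5, 8]

Each entry (A^⊗2)_ij equals the minimum over all length-2 walks i = v_0 → v_1 → … → v_2 = j of Σ_t A[v_t][v_{t+1}]. For example, for (i, j) = (0, 1) we minimise over 2 possible intermediate vertex sequences; the minimum is 9, attained along the walk 0 → 0 → 1.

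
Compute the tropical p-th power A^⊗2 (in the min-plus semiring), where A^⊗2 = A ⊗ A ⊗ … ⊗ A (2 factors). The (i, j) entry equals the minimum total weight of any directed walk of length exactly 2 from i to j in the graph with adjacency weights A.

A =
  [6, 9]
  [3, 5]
A^⊗2 =
  [12, 14]
  [8, 10]

Each entry (A^⊗2)_ij equals the minimum over all length-2 walks i = v_0 → v_1 → … → v_2 = j of Σ_t A[v_t][v_{t+1}]. For example, for (i, j) = (0, 1) we minimise over 2 possible intermediate vertex sequences; the minimum is 14, attained along the walk 0 → 1 → 1.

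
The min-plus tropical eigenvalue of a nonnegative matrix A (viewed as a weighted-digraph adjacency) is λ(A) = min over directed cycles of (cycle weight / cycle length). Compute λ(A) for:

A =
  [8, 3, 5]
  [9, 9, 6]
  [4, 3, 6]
λ(A) = 13/3

Enumerate directed cycles and compute their means (weight / length). Sample:
  cycle 0 → 0: weight = 8, length = 1, mean = 8/1 ≈ 8.000
  cycle 1 → 1: weight = 9, length = 1, mean = 9/1 ≈ 9.000
  cycle 2 → 2: weight = 6, length = 1, mean = 6/1 ≈ 6.000
  cycle 0 → 1 → 0: weight = 12, length = 2, mean = 12/2 ≈ 6.000
  cycle 0 → 2 → 0: weight = 9, length = 2, mean = 9/2 ≈ 4.500
  cycle 1 → 0 → 1: weight = 12, length = 2, mean = 12/2 ≈ 6.000
Minimum mean = 4.333, attained e.g. along the cycle 0 → 1 → 2 → 0 with weight 13 and length 3. So λ(A) = 13/3 = 13/3.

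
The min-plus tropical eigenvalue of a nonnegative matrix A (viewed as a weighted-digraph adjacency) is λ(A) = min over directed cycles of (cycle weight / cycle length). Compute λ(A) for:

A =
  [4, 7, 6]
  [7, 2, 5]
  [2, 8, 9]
λ(A) = 2

Enumerate directed cycles and compute their means (weight / length). Sample:
  cycle 0 → 0: weight = 4, length = 1, mean = 4/1 ≈ 4.000
  cycle 1 → 1: weight = 2, length = 1, mean = 2/1 ≈ 2.000
  cycle 2 → 2: weight = 9, length = 1, mean = 9/1 ≈ 9.000
  cycle 0 → 1 → 0: weight = 14, length = 2, mean = 14/2 ≈ 7.000
  cycle 0 → 2 → 0: weight = 8, length = 2, mean = 8/2 ≈ 4.000
  cycle 1 → 0 → 1: weight = 14, length = 2, mean = 14/2 ≈ 7.000
Minimum mean = 2.000, attained e.g. along the cycle 1 → 1 with weight 2 and length 1. So λ(A) = 2/1 = 2.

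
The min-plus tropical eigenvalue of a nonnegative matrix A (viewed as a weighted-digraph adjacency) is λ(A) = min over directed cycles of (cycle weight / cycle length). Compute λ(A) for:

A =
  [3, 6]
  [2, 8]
λ(A) = 3

Enumerate directed cycles and compute their means (weight / length). Sample:
  cycle 0 → 0: weight = 3, length = 1, mean = 3/1 ≈ 3.000
  cycle 1 → 1: weight = 8, length = 1, mean = 8/1 ≈ 8.000
  cycle 0 → 1 → 0: weight = 8, length = 2, mean = 8/2 ≈ 4.000
  cycle 1 → 0 → 1: weight = 8, length = 2, mean = 8/2 ≈ 4.000
Minimum mean = 3.000, attained e.g. along the cycle 0 → 0 with weight 3 and length 1. So λ(A) = 3/1 = 3.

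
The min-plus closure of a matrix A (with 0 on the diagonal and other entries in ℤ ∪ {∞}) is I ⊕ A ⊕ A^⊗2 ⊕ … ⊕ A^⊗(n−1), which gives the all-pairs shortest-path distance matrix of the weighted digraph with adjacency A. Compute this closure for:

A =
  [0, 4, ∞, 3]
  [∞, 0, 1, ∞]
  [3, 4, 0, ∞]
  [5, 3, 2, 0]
Closure =
  [0, 4, 5, 3]
  [4, 0, 1, 7]
  [3, 4, 0, 6]
  [5, 3, 2, 0]

This is the Floyd-Warshall all-pairs shortest-path computation. For each intermediate vertex k = 0, 1, …, 3, update dist[i][j] ← min(dist[i][j], dist[i][k] + dist[k][j]). The final matrix gives, for each (i, j), the minimum total weight of any directed path from i to j (possibly empty when i = j).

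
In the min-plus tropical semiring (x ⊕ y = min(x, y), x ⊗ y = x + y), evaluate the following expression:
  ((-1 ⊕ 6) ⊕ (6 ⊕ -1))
((-1 ⊕ 6) ⊕ (6 ⊕ -1)) = -1

Expand innermost to outermost. Recall ⊕ takes the minimum of its arguments and ⊗ takes their sum. Working out the expression ((-1 ⊕ 6) ⊕ (6 ⊕ -1)) gives -1.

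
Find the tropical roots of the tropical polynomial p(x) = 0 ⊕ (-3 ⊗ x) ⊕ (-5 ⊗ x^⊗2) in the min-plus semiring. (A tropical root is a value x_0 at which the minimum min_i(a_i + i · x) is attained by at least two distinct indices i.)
Roots: {2, 3}

Each tropical root is a break point of the lower envelope of the lines y = a_i + i · x (there are 3 lines, with slopes 0, 1, ..., 2). Only the lines that attain the minimum somewhere contribute to roots; other lines are dominated. Here the surviving (envelope) indices are i = 2, i = 1, i = 0.
Intersections between consecutive envelope lines give the roots: for adjacent envelope indices i < j the intersection is x = (a_i − a_j) / (j − i). Reading off the sorted break points: {2, 3}.
Verification: at each break x_0, at least two indices attain the minimum of min_i(a_i + i · x_0).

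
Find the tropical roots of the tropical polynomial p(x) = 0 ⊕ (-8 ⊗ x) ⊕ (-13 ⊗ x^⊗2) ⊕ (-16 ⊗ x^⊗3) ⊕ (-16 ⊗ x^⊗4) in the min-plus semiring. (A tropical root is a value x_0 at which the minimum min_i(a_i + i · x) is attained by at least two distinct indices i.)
Roots: {0, 3, 5, 8}

Each tropical root is a break point of the lower envelope of the lines y = a_i + i · x (there are 5 lines, with slopes 0, 1, ..., 4). Only the lines that attain the minimum somewhere contribute to roots; other lines are dominated. Here the surviving (envelope) indices are i = 4, i = 3, i = 2, i = 1, i = 0.
Intersections between consecutive envelope lines give the roots: for adjacent envelope indices i < j the intersection is x = (a_i − a_j) / (j − i). Reading off the sorted break points: {0, 3, 5, 8}.
Verification: at each break x_0, at least two indices attain the minimum of min_i(a_i + i · x_0).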